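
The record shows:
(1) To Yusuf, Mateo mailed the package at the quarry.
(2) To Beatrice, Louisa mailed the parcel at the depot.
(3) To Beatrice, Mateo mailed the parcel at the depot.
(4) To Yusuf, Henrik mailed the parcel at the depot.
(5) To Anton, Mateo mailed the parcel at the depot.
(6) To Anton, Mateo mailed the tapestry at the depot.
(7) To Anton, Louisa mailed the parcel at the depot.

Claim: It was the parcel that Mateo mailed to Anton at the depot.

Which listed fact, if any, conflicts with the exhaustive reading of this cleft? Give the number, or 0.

The cleft puts "the parcel" in focus and presupposes the open proposition with same agent, recipient, setting (Mateo / Anton / at the depot).
Exhaustivity: the parcel is the only thing satisfying that background.
Fact (6) shares the background but with thing = the tapestry; exhaustivity is violated.

6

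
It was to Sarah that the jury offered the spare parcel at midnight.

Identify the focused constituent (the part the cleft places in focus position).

to Sarah

In an it-cleft "It was X that/who ...", the clefted constituent X is the focus; the that/who-clause expresses the presupposed open proposition.
Here the focus is "to Sarah". The backgrounded (presupposed) material includes "the jury", "the spare parcel" and "at midnight".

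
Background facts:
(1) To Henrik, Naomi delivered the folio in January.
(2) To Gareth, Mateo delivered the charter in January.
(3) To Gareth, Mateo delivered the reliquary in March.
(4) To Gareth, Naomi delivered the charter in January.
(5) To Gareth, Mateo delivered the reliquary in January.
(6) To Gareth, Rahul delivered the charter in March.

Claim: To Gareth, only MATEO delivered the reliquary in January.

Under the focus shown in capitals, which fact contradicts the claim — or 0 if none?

The capitals mark "Mateo" as focus. So "only" rules out other agents, with the rest (the reliquary as thing and Gareth as recipient and in January as setting) as background.
No fact matches the reliquary as thing and Gareth as recipient and in January as setting with a different agent — every other fact differs on at least one backgrounded slot. So no fact refutes it.

0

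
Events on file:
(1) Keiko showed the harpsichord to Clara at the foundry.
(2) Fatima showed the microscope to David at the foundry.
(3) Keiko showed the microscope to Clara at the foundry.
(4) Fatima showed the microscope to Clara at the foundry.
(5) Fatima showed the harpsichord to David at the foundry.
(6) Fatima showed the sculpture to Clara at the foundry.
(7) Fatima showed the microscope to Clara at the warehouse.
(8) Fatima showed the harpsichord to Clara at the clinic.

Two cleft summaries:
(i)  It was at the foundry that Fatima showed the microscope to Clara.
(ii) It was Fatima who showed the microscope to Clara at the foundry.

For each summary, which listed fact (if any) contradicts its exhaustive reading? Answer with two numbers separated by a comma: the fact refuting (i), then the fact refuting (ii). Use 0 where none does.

7, 3

(i): focus "at the foundry". Looking for Fatima as agent and the microscope as thing and Clara as recipient with some other setting — fact (7) has at the warehouse there. Refuted.
(ii): focus "Fatima". Looking for the microscope as thing and Clara as recipient and at the foundry as setting with some other agent — fact (3) has Keiko there. Refuted.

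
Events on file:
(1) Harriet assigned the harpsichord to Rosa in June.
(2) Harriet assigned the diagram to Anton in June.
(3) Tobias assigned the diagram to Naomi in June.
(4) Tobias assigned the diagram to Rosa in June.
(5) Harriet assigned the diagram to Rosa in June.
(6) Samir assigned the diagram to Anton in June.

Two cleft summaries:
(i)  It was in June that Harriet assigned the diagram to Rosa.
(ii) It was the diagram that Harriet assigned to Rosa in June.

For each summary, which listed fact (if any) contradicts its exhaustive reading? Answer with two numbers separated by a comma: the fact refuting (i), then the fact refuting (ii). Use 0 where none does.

0, 1

Summary (i) focuses "in June" (the setting); background same agent, thing, recipient (Harriet / the diagram / Rosa). No fact matches that background with a different setting, so 0.
Summary (ii) focuses "the diagram" (the thing); background same agent, recipient, setting (Harriet / Rosa / in June). Fact (1) matches that background with thing = the harpsichord — refutes (ii).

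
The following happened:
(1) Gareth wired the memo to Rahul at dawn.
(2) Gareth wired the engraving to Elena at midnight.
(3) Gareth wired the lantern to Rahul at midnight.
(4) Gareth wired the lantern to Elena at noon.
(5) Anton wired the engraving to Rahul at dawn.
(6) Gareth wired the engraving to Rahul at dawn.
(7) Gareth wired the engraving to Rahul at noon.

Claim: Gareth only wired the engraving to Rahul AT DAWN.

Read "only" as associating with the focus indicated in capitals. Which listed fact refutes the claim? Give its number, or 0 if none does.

The capitals mark "at dawn" as focus. So "only" rules out other settings, with the rest (Gareth as agent and the engraving as thing and Rahul as recipient) as background.
Fact (7) matches on Gareth as agent and the engraving as thing and Rahul as recipient, but has setting = at noon instead. That refutes the claim.

7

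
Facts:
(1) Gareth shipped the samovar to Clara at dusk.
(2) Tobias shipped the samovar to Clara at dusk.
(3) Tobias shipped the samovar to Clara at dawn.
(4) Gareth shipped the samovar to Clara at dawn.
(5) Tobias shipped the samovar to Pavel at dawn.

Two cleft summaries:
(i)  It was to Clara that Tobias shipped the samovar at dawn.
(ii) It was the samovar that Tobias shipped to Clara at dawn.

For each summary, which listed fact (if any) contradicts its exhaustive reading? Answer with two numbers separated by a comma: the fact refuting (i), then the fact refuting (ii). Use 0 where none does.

Summary (i) focuses "Clara" (the recipient); background same agent, thing, setting (Tobias / the samovar / at dawn). Fact (5) matches that background with recipient = Pavel — refutes (i).
Summary (ii) focuses "the samovar" (the thing); background same agent, recipient, setting (Tobias / Clara / at dawn). No fact matches that background with a different thing, so 0.

5, 0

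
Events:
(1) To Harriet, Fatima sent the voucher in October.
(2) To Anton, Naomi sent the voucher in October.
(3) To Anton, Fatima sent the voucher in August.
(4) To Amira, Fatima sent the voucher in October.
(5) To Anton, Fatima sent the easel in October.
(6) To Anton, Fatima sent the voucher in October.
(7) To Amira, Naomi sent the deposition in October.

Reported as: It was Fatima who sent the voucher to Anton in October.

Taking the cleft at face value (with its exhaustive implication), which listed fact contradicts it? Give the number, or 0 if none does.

2

Focus of the cleft: "Fatima" (the agent). Presupposed background: same thing, recipient, setting (the voucher / Anton / in October).
The exhaustive reading says no other agent fits that background.
But fact (2) also has same thing, recipient, setting (the voucher / Anton / in October), with agent = Naomi — so the exhaustive reading fails.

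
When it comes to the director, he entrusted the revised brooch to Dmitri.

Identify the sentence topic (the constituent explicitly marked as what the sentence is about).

The construction explicitly marks "the director" as what the sentence is about — the topic.
The remainder of the clause is the comment (what is said about the topic).

the director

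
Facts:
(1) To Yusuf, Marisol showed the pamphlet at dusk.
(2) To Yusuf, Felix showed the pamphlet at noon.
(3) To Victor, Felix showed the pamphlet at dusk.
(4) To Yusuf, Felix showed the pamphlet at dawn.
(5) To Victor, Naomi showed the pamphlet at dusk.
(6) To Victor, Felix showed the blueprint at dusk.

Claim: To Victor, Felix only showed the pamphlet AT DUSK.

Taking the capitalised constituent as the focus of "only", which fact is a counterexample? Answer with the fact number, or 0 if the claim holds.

Focus (in capitals) is "at dusk" — the setting. "Only" excludes alternative settings while holding fixed same agent, thing, recipient (Felix / the pamphlet / Victor).
Every other fact changes something in the background, not just the setting. Nothing refutes the claim.

0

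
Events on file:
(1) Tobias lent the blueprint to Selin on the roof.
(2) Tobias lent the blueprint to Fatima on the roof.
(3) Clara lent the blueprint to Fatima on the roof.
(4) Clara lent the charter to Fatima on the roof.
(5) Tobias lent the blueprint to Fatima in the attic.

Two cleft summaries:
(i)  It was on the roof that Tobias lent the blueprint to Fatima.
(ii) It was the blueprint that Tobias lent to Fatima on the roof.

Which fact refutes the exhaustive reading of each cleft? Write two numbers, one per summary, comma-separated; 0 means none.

(i): focus "on the roof". Looking for same agent, thing, recipient (Tobias / the blueprint / Fatima) with some other setting — fact (5) has in the attic there. Refuted.
(ii): focus "the blueprint". No fact shares same agent, recipient, setting (Tobias / Fatima / on the roof) with a different thing. 0.

5, 0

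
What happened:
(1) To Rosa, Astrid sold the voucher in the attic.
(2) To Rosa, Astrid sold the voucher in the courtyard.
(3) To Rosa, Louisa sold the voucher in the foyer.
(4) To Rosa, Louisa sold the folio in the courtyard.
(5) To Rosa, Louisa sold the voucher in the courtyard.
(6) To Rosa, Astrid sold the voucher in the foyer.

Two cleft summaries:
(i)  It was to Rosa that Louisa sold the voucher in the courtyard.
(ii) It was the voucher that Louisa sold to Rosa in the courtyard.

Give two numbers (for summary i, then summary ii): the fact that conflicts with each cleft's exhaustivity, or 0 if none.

0, 4

Summary (i) focuses "Rosa" (the recipient); background Louisa as agent and the voucher as thing and in the courtyard as setting. No fact matches that background with a different recipient, so 0.
Summary (ii) focuses "the voucher" (the thing); background Louisa as agent and Rosa as recipient and in the courtyard as setting. Fact (4) matches that background with thing = the folio — refutes (ii).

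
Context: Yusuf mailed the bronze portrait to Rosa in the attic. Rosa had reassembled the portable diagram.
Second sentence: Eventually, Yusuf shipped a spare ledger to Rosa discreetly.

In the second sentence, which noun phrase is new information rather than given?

"Yusuf" and "Rosa" in the second sentence are given — already mentioned in the context.
"a spare ledger" has no antecedent in the context; it is discourse-new (the indefinite article also signals a new referent).

a spare ledger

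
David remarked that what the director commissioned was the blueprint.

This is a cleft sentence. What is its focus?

the blueprint

In a pseudo-cleft "What ... was X", the post-copular constituent X is the focus.
Here the focus is "the blueprint". The backgrounded (presupposed) material includes "the director".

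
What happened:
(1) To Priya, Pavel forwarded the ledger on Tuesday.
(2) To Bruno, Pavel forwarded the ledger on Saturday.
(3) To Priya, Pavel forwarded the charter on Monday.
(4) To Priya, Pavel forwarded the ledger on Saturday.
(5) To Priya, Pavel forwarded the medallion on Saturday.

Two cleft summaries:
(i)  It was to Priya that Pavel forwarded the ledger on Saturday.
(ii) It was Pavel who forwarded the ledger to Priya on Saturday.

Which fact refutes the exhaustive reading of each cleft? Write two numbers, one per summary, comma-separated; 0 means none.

2, 0

(i): focus "Priya". Looking for same agent, thing, setting (Pavel / the ledger / on Saturday) with some other recipient — fact (2) has Bruno there. Refuted.
(ii): focus "Pavel". No fact shares same thing, recipient, setting (the ledger / Priya / on Saturday) with a different agent. 0.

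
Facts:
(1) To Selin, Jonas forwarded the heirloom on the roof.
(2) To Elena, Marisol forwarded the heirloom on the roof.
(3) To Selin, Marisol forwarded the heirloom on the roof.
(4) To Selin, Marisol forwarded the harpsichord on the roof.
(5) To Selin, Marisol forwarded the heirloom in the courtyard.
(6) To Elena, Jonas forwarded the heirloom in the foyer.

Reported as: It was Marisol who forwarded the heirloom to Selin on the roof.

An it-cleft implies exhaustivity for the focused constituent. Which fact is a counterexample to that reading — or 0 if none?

1

Focus of the cleft: "Marisol" (the agent). Presupposed background: thing = the heirloom, recipient = Selin, setting = on the roof.
The exhaustive reading says no other agent fits that background.
But fact (1) also has thing = the heirloom, recipient = Selin, setting = on the roof, with agent = Jonas — so the exhaustive reading fails.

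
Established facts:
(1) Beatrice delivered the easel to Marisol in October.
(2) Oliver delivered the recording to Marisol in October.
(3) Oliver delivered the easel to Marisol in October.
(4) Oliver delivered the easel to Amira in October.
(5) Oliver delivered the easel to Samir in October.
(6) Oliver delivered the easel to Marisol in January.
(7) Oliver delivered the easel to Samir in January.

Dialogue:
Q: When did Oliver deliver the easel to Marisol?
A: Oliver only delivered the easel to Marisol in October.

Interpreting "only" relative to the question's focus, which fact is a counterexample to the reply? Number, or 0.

Answering "When did ...?" puts focus on the setting — here, "in October".
So "only" ranges over settings; the rest (same agent, thing, recipient (Oliver / the easel / Marisol)) is presupposed.
Fact (6) shares the background with a different setting (in January) — counterexample.
(Fact (4) would refute a reading with focus on the recipient — but that is not what the question asks.)

6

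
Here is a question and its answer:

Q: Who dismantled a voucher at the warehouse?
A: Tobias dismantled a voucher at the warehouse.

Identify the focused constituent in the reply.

The wh-word "who" asks about the subject (agent).
In the answer, "a voucher" and "at the warehouse" are given — repeated from the question.
The constituent filling the subject (agent) gap is "Tobias"; that is the focus and would carry nuclear stress.

Tobias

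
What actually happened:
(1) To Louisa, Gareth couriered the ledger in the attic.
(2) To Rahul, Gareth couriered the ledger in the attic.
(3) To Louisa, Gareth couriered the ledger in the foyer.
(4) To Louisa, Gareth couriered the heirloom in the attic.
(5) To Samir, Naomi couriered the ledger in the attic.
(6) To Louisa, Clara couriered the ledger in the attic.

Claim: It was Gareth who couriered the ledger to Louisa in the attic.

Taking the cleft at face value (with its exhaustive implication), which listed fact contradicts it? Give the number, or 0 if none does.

6

The cleft puts "Gareth" in focus and presupposes the open proposition with thing = the ledger, recipient = Louisa, setting = in the attic.
The exhaustive reading says no other agent fits that background.
But fact (6) also has thing = the ledger, recipient = Louisa, setting = in the attic, with agent = Clara — so the exhaustive reading fails.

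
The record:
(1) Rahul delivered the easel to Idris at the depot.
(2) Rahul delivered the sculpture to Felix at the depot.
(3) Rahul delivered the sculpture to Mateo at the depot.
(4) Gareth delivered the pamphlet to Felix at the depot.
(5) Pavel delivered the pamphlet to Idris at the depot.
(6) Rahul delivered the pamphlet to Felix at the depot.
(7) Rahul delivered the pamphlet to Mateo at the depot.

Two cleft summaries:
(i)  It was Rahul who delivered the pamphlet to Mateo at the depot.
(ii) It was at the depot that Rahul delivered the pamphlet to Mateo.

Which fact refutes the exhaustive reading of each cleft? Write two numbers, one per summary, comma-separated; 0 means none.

0, 0

Summary (i) focuses "Rahul" (the agent); background the pamphlet as thing and Mateo as recipient and at the depot as setting. No fact matches that background with a different agent, so 0.
Summary (ii) focuses "at the depot" (the setting); background Rahul as agent and the pamphlet as thing and Mateo as recipient. No fact matches that background with a different setting, so 0.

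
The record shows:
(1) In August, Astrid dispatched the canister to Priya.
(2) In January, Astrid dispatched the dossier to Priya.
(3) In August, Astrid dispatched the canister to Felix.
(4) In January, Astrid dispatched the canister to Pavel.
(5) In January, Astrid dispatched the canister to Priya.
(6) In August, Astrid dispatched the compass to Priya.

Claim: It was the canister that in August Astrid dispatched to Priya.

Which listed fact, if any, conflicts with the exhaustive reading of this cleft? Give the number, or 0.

6

The cleft puts "the canister" in focus and presupposes the open proposition with Astrid as agent and Priya as recipient and in August as setting.
The exhaustive reading says no other thing fits that background.
But fact (6) also has Astrid as agent and Priya as recipient and in August as setting, with thing = the compass — so the exhaustive reading fails.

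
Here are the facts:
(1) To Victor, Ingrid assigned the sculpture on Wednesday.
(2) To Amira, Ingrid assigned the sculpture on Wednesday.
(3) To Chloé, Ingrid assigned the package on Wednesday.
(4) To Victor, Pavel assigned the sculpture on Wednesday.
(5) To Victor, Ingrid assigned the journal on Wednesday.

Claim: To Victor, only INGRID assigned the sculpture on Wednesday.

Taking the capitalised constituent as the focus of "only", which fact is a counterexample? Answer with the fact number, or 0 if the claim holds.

4

Focus (in capitals) is "Ingrid" — the agent. "Only" excludes alternative agents while holding fixed same thing, recipient, setting (the sculpture / Victor / on Wednesday).
Fact (4) shares the background but differs in agent (Pavel) — a counterexample.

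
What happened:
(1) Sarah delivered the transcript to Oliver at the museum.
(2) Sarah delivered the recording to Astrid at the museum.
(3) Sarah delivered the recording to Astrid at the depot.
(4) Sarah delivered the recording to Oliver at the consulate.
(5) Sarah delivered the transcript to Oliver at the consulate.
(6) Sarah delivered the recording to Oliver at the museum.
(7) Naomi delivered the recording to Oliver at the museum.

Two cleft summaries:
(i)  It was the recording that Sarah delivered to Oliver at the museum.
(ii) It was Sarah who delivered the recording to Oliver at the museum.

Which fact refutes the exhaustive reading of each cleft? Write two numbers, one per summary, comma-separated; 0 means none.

1, 7

Summary (i) focuses "the recording" (the thing); background same agent, recipient, setting (Sarah / Oliver / at the museum). Fact (1) matches that background with thing = the transcript — refutes (i).
Summary (ii) focuses "Sarah" (the agent); background same thing, recipient, setting (the recording / Oliver / at the museum). Fact (7) matches that background with agent = Naomi — refutes (ii).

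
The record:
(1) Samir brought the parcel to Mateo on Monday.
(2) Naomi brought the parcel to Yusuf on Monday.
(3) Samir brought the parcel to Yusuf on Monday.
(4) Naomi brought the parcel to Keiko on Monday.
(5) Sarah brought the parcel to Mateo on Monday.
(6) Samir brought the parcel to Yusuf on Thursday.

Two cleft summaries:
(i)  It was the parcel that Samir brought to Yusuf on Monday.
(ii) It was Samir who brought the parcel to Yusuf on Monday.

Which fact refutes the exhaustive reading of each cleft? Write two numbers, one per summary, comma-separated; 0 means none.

0, 2

(i): focus "the parcel". No fact shares agent = Samir, recipient = Yusuf, setting = on Monday with a different thing. 0.
(ii): focus "Samir". Looking for thing = the parcel, recipient = Yusuf, setting = on Monday with some other agent — fact (2) has Naomi there. Refuted.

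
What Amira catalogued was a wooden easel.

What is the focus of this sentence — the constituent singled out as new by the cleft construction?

a wooden easel

In a pseudo-cleft "What ... was X", the post-copular constituent X is the focus.
Here the focus is "a wooden easel". The backgrounded (presupposed) material includes "Amira".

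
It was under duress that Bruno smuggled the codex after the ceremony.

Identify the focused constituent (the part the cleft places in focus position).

In an it-cleft "It was X that/who ...", the clefted constituent X is the focus; the that/who-clause expresses the presupposed open proposition.
Here the focus is "under duress". The backgrounded (presupposed) material includes "Bruno", "the codex" and "after the ceremony".

under duress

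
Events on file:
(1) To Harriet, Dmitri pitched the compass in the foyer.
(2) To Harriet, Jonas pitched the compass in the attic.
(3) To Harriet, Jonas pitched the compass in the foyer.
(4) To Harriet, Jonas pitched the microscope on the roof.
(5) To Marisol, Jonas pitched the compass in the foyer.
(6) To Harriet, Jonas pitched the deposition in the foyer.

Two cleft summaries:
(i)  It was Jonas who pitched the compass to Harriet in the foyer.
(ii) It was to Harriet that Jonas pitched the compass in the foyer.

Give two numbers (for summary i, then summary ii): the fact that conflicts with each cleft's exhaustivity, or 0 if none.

1, 5

(i): focus "Jonas". Looking for same thing, recipient, setting (the compass / Harriet / in the foyer) with some other agent — fact (1) has Dmitri there. Refuted.
(ii): focus "Harriet". Looking for same agent, thing, setting (Jonas / the compass / in the foyer) with some other recipient — fact (5) has Marisol there. Refuted.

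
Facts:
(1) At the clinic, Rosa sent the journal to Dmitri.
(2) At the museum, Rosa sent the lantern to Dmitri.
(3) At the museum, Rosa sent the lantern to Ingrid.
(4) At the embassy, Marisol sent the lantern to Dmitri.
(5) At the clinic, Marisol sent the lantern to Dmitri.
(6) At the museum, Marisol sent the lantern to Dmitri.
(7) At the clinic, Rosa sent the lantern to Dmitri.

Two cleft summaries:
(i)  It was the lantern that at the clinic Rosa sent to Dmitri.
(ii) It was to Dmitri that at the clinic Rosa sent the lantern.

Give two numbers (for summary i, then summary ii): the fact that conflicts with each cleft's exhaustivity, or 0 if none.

(i): focus "the lantern". Looking for same agent, recipient, setting (Rosa / Dmitri / at the clinic) with some other thing — fact (1) has the journal there. Refuted.
(ii): focus "Dmitri". No fact shares same agent, thing, setting (Rosa / the lantern / at the clinic) with a different recipient. 0.

1, 0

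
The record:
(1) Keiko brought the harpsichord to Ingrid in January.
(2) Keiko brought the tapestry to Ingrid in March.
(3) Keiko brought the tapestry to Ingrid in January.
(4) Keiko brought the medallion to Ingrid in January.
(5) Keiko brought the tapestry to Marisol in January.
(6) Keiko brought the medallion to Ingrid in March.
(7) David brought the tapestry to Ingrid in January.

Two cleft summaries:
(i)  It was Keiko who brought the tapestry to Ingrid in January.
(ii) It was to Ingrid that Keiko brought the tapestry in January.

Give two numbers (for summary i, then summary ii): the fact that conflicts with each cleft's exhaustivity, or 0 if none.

Summary (i) focuses "Keiko" (the agent); background the tapestry as thing and Ingrid as recipient and in January as setting. Fact (7) matches that background with agent = David — refutes (i).
Summary (ii) focuses "Ingrid" (the recipient); background Keiko as agent and the tapestry as thing and in January as setting. Fact (5) matches that background with recipient = Marisol — refutes (ii).

7, 5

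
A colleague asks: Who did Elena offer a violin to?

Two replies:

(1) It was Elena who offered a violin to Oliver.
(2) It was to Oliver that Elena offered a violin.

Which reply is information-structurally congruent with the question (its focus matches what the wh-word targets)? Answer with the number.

The question word "who" targets the recipient.
Option (1) clefts "Elena" — the subject (agent), not what was asked.
Option (2) clefts "to Oliver" — that matches what the question asks about.
So the congruent reply is (2).

2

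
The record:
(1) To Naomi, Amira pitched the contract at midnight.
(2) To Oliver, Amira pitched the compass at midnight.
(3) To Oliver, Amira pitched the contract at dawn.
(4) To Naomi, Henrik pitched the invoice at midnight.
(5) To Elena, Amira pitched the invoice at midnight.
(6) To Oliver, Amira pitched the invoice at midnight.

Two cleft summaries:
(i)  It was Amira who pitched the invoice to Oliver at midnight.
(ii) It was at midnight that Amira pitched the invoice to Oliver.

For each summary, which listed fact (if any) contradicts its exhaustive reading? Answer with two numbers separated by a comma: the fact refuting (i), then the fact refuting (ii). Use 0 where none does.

(i): focus "Amira". No fact shares the invoice as thing and Oliver as recipient and at midnight as setting with a different agent. 0.
(ii): focus "at midnight". No fact shares Amira as agent and the invoice as thing and Oliver as recipient with a different setting. 0.

0, 0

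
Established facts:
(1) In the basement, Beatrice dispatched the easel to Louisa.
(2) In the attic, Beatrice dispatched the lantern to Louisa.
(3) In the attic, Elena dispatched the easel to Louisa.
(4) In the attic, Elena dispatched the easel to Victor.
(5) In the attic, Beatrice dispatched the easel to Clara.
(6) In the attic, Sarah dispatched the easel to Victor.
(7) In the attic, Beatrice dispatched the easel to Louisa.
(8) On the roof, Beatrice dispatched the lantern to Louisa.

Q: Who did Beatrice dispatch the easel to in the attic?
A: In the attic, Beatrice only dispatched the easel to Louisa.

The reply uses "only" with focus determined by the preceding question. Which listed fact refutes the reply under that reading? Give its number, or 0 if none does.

5

Answering "Who did ... to ...?" puts focus on the recipient — here, "Louisa".
So "only" ranges over recipients; the rest (agent = Beatrice, thing = the easel, setting = in the attic) is presupposed.
Fact (5) keeps agent = Beatrice, thing = the easel, setting = in the attic but has recipient = Clara; that refutes the reply.
(Fact (1) would refute a reading with focus on the setting — but that is not what the question asks.)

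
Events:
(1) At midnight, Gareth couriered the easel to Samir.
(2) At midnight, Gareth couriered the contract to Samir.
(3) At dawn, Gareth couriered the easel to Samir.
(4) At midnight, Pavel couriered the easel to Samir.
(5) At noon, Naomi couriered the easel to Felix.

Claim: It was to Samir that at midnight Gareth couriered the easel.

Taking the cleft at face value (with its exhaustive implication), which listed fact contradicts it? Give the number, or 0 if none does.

0

The cleft puts "Samir" in focus and presupposes the open proposition with Gareth as agent and the easel as thing and at midnight as setting.
The exhaustive reading says no other recipient fits that background.
No listed fact matches the background with a different recipient. Exhaustivity holds.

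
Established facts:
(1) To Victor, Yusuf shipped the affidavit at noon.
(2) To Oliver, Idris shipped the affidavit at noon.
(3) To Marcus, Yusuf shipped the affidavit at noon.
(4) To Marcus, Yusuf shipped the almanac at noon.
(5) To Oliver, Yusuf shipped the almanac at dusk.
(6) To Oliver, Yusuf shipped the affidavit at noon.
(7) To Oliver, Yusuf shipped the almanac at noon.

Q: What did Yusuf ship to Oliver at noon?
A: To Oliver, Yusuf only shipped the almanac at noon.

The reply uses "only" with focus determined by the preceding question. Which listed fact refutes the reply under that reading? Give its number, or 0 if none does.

6

Answering "What did ...?" puts focus on the thing — here, "the almanac".
So "only" ranges over things; the rest (agent = Yusuf, recipient = Oliver, setting = at noon) is presupposed.
Fact (6) shares the background with a different thing (the affidavit) — counterexample.
(Fact (4) would refute a reading with focus on the recipient — but that is not what the question asks.)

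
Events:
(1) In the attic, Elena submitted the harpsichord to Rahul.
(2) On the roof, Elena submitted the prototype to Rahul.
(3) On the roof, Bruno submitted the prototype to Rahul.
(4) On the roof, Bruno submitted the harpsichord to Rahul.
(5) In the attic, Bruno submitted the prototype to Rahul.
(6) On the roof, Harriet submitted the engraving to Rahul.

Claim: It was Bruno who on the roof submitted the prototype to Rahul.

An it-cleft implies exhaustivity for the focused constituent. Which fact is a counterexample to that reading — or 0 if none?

Focus of the cleft: "Bruno" (the agent). Presupposed background: thing = the prototype, recipient = Rahul, setting = on the roof.
The exhaustive reading says no other agent fits that background.
Fact (2) shares the background but with agent = Elena; exhaustivity is violated.

2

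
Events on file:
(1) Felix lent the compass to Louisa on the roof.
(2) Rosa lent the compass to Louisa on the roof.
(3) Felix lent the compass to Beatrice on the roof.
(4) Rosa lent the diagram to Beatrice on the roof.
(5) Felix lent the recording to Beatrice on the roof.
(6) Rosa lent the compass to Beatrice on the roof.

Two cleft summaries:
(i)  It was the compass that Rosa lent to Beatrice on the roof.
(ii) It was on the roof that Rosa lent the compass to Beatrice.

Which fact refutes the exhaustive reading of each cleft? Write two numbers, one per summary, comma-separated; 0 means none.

4, 0

Summary (i) focuses "the compass" (the thing); background agent = Rosa, recipient = Beatrice, setting = on the roof. Fact (4) matches that background with thing = the diagram — refutes (i).
Summary (ii) focuses "on the roof" (the setting); background agent = Rosa, thing = the compass, recipient = Beatrice. No fact matches that background with a different setting, so 0.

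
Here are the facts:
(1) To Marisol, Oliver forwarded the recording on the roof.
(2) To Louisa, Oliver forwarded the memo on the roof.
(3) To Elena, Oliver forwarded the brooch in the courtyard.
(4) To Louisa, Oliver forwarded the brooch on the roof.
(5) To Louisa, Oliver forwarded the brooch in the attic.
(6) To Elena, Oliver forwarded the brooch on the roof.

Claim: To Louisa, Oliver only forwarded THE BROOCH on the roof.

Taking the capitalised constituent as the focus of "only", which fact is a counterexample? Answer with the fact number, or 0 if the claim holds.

2

Focus (in capitals) is "the brooch" — the thing. "Only" excludes alternative things while holding fixed Oliver as agent and Louisa as recipient and on the roof as setting.
Fact (2) shares the background but differs in thing (the memo) — a counterexample.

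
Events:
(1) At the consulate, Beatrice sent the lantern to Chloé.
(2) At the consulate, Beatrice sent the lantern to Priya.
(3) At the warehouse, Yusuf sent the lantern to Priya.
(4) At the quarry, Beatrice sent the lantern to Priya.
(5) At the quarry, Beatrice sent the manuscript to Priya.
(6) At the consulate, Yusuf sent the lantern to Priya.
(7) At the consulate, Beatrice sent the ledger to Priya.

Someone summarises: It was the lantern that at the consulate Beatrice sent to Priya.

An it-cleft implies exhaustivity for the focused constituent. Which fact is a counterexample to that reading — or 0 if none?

7

The cleft puts "the lantern" in focus and presupposes the open proposition with Beatrice as agent and Priya as recipient and at the consulate as setting.
The exhaustive reading says no other thing fits that background.
But fact (7) also has Beatrice as agent and Priya as recipient and at the consulate as setting, with thing = the ledger — so the exhaustive reading fails.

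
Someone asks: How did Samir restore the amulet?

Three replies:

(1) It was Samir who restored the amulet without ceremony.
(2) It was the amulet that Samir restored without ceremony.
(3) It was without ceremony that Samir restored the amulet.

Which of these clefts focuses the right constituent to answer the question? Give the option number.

3

The question word "how" targets the manner.
Option (1) clefts "Samir" — the subject (agent), not what was asked.
Option (2) clefts "the amulet" — the direct object, not what was asked.
Option (3) clefts "without ceremony" — that matches what the question asks about.
So the congruent reply is (3).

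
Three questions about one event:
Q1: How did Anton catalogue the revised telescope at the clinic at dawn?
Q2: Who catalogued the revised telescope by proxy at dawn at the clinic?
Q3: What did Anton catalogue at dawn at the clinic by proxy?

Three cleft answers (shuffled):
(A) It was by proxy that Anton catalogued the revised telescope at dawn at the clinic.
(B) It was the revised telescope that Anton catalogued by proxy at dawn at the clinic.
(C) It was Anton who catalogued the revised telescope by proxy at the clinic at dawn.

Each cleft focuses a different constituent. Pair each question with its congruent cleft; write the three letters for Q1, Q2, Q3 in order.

ACB

Q1 asks about the manner; cleft (A) focuses "by proxy", which is the manner — so Q1 → A.
Q2 asks about the subject (agent); cleft (C) focuses "Anton", which is the subject (agent) — so Q2 → C.
Q3 asks about the direct object; cleft (B) focuses "the revised telescope", which is the direct object — so Q3 → B.
Mapping: Q1→A, Q2→C, Q3→B.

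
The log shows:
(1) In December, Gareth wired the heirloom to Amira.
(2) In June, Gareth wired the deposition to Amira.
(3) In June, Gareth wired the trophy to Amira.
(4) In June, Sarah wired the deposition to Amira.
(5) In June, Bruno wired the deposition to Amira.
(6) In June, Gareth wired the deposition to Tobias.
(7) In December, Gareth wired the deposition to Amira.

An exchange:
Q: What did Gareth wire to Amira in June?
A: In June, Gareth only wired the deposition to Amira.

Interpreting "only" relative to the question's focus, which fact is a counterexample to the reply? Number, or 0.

Answering "What did ...?" puts focus on the thing — here, "the deposition".
So "only" ranges over things; the rest (same agent, recipient, setting (Gareth / Amira / in June)) is presupposed.
Fact (3) keeps same agent, recipient, setting (Gareth / Amira / in June) but has thing = the trophy; that refutes the reply.
(Fact (6) would refute a reading with focus on the recipient — but that is not what the question asks.)

3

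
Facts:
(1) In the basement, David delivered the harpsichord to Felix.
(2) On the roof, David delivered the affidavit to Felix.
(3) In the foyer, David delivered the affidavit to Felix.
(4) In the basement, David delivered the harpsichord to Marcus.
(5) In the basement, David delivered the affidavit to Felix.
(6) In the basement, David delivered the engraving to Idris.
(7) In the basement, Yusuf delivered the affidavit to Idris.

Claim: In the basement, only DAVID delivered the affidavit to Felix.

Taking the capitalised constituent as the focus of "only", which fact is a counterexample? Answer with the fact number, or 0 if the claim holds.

0

Focus (in capitals) is "David" — the agent. "Only" excludes alternative agents while holding fixed thing = the affidavit, recipient = Felix, setting = in the basement.
No fact matches thing = the affidavit, recipient = Felix, setting = in the basement with a different agent — every other fact differs on at least one backgrounded slot. So no fact refutes it.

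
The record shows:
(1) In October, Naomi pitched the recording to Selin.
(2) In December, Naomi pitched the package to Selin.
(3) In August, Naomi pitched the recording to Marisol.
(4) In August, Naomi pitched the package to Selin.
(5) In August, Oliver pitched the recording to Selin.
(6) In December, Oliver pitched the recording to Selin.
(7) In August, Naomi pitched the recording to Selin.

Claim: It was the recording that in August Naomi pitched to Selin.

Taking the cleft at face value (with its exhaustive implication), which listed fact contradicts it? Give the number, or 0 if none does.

The cleft puts "the recording" in focus and presupposes the open proposition with same agent, recipient, setting (Naomi / Selin / in August).
Exhaustivity: the recording is the only thing satisfying that background.
Fact (4) shares the background but with thing = the package; exhaustivity is violated.

4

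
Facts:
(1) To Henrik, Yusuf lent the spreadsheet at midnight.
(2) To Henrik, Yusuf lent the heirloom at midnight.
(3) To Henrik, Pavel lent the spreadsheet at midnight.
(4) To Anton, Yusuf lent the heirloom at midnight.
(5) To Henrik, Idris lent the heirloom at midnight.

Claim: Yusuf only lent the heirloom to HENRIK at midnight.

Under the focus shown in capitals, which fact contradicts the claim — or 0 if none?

Focus (in capitals) is "Henrik" — the recipient. "Only" excludes alternative recipients while holding fixed agent = Yusuf, thing = the heirloom, setting = at midnight.
Fact (4) matches on agent = Yusuf, thing = the heirloom, setting = at midnight, but has recipient = Anton instead. That refutes the claim.

4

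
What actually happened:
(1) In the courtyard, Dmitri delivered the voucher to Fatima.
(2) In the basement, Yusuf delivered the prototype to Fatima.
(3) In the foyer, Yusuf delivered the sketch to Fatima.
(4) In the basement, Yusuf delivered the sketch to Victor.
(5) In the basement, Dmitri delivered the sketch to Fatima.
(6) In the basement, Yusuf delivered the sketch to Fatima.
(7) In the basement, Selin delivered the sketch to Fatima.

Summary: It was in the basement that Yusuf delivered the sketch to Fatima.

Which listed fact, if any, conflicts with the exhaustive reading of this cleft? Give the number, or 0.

3

The cleft puts "in the basement" in focus and presupposes the open proposition with Yusuf as agent and the sketch as thing and Fatima as recipient.
The exhaustive reading says no other setting fits that background.
But fact (3) also has Yusuf as agent and the sketch as thing and Fatima as recipient, with setting = in the foyer — so the exhaustive reading fails.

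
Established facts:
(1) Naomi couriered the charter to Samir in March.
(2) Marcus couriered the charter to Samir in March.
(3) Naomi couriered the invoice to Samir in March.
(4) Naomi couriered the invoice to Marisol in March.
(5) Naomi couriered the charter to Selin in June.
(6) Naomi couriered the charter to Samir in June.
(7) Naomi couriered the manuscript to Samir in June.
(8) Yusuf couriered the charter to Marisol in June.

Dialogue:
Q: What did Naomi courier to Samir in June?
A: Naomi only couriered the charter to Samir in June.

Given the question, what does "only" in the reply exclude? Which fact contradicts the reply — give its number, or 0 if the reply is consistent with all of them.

The question "What did ...?" targets the thing, so in the reply the focus falls on "the charter".
So "only" ranges over things; the rest (agent = Naomi, recipient = Samir, setting = in June) is presupposed.
Fact (7) shares the background with a different thing (the manuscript) — counterexample.
(Fact (1) would refute a reading with focus on the setting — but that is not what the question asks.)

7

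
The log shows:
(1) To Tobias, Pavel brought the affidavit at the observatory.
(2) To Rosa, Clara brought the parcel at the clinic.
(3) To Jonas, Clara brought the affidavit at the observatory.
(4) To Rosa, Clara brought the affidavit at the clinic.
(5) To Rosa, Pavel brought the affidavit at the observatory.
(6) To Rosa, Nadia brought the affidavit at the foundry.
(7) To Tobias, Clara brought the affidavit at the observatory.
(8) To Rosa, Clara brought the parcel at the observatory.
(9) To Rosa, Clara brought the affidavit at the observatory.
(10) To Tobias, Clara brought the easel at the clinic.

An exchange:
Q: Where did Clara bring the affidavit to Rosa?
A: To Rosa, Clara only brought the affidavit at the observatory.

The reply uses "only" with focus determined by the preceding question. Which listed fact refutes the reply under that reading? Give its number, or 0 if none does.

4

The question "Where did ...?" targets the setting, so in the reply the focus falls on "at the observatory".
So "only" ranges over settings; the rest (same agent, thing, recipient (Clara / the affidavit / Rosa)) is presupposed.
Fact (4) keeps same agent, thing, recipient (Clara / the affidavit / Rosa) but has setting = at the clinic; that refutes the reply.
(Fact (8) would refute a reading with focus on the thing — but that is not what the question asks.)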